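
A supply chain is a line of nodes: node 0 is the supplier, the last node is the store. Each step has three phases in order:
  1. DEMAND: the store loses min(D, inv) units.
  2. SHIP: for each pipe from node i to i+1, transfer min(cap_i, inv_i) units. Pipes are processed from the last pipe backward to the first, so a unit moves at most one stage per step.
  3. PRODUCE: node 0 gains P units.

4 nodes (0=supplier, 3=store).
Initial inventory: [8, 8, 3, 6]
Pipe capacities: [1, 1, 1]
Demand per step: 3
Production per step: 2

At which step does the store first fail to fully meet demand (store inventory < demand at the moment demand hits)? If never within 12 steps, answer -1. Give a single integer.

Step 1: demand=3,sold=3 ship[2->3]=1 ship[1->2]=1 ship[0->1]=1 prod=2 -> [9 8 3 4]
Step 2: demand=3,sold=3 ship[2->3]=1 ship[1->2]=1 ship[0->1]=1 prod=2 -> [10 8 3 2]
Step 3: demand=3,sold=2 ship[2->3]=1 ship[1->2]=1 ship[0->1]=1 prod=2 -> [11 8 3 1]
Step 4: demand=3,sold=1 ship[2->3]=1 ship[1->2]=1 ship[0->1]=1 prod=2 -> [12 8 3 1]
Step 5: demand=3,sold=1 ship[2->3]=1 ship[1->2]=1 ship[0->1]=1 prod=2 -> [13 8 3 1]
Step 6: demand=3,sold=1 ship[2->3]=1 ship[1->2]=1 ship[0->1]=1 prod=2 -> [14 8 3 1]
Step 7: demand=3,sold=1 ship[2->3]=1 ship[1->2]=1 ship[0->1]=1 prod=2 -> [15 8 3 1]
Step 8: demand=3,sold=1 ship[2->3]=1 ship[1->2]=1 ship[0->1]=1 prod=2 -> [16 8 3 1]
Step 9: demand=3,sold=1 ship[2->3]=1 ship[1->2]=1 ship[0->1]=1 prod=2 -> [17 8 3 1]
Step 10: demand=3,sold=1 ship[2->3]=1 ship[1->2]=1 ship[0->1]=1 prod=2 -> [18 8 3 1]
Step 11: demand=3,sold=1 ship[2->3]=1 ship[1->2]=1 ship[0->1]=1 prod=2 -> [19 8 3 1]
Step 12: demand=3,sold=1 ship[2->3]=1 ship[1->2]=1 ship[0->1]=1 prod=2 -> [20 8 3 1]
First stockout at step 3

3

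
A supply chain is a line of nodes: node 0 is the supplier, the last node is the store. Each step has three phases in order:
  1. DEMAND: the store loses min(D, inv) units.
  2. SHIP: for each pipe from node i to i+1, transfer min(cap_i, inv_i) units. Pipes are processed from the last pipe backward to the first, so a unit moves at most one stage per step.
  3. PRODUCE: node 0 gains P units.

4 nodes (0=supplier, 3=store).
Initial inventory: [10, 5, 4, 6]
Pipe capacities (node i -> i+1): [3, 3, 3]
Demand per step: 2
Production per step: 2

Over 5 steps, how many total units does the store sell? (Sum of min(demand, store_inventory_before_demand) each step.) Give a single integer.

Answer: 10

Derivation:
Step 1: sold=2 (running total=2) -> [9 5 4 7]
Step 2: sold=2 (running total=4) -> [8 5 4 8]
Step 3: sold=2 (running total=6) -> [7 5 4 9]
Step 4: sold=2 (running total=8) -> [6 5 4 10]
Step 5: sold=2 (running total=10) -> [5 5 4 11]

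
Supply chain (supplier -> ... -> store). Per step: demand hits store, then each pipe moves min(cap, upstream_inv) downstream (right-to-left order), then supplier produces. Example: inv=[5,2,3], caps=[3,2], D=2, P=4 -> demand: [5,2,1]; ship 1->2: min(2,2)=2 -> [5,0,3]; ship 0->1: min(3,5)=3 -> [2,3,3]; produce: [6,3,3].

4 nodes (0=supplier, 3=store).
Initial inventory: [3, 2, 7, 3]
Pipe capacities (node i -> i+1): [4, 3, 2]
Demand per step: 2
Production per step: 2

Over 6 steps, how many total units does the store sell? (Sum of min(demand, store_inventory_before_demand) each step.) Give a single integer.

Step 1: sold=2 (running total=2) -> [2 3 7 3]
Step 2: sold=2 (running total=4) -> [2 2 8 3]
Step 3: sold=2 (running total=6) -> [2 2 8 3]
Step 4: sold=2 (running total=8) -> [2 2 8 3]
Step 5: sold=2 (running total=10) -> [2 2 8 3]
Step 6: sold=2 (running total=12) -> [2 2 8 3]

Answer: 12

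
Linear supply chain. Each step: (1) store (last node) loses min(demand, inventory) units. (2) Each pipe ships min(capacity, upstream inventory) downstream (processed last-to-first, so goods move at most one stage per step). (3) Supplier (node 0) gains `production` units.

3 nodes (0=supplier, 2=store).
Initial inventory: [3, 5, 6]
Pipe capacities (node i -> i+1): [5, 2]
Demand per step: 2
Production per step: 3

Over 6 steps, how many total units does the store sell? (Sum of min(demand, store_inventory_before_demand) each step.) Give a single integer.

Step 1: sold=2 (running total=2) -> [3 6 6]
Step 2: sold=2 (running total=4) -> [3 7 6]
Step 3: sold=2 (running total=6) -> [3 8 6]
Step 4: sold=2 (running total=8) -> [3 9 6]
Step 5: sold=2 (running total=10) -> [3 10 6]
Step 6: sold=2 (running total=12) -> [3 11 6]

Answer: 12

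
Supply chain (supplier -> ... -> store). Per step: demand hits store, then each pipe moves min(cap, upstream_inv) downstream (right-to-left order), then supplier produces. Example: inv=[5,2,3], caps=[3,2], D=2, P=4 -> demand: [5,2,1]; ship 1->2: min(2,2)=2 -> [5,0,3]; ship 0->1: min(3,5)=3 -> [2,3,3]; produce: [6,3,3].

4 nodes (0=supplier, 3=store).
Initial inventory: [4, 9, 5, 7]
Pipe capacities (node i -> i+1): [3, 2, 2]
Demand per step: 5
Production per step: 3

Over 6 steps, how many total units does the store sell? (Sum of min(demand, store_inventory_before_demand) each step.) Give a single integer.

Answer: 17

Derivation:
Step 1: sold=5 (running total=5) -> [4 10 5 4]
Step 2: sold=4 (running total=9) -> [4 11 5 2]
Step 3: sold=2 (running total=11) -> [4 12 5 2]
Step 4: sold=2 (running total=13) -> [4 13 5 2]
Step 5: sold=2 (running total=15) -> [4 14 5 2]
Step 6: sold=2 (running total=17) -> [4 15 5 2]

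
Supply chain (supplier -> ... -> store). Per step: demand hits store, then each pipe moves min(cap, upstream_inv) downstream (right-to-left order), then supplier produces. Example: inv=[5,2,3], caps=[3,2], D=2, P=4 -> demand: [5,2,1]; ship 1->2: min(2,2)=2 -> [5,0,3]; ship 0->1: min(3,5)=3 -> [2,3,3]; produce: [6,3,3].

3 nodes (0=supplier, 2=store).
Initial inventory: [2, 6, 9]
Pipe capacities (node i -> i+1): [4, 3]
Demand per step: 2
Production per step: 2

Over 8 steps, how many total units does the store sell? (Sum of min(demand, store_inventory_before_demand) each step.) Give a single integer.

Step 1: sold=2 (running total=2) -> [2 5 10]
Step 2: sold=2 (running total=4) -> [2 4 11]
Step 3: sold=2 (running total=6) -> [2 3 12]
Step 4: sold=2 (running total=8) -> [2 2 13]
Step 5: sold=2 (running total=10) -> [2 2 13]
Step 6: sold=2 (running total=12) -> [2 2 13]
Step 7: sold=2 (running total=14) -> [2 2 13]
Step 8: sold=2 (running total=16) -> [2 2 13]

Answer: 16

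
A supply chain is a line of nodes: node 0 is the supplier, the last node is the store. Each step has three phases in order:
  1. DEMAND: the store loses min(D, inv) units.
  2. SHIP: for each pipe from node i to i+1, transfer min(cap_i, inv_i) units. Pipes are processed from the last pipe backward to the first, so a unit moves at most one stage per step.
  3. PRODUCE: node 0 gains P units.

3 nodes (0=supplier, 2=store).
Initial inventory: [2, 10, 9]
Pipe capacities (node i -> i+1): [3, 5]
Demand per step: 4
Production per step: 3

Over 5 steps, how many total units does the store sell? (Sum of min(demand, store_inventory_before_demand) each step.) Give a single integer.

Answer: 20

Derivation:
Step 1: sold=4 (running total=4) -> [3 7 10]
Step 2: sold=4 (running total=8) -> [3 5 11]
Step 3: sold=4 (running total=12) -> [3 3 12]
Step 4: sold=4 (running total=16) -> [3 3 11]
Step 5: sold=4 (running total=20) -> [3 3 10]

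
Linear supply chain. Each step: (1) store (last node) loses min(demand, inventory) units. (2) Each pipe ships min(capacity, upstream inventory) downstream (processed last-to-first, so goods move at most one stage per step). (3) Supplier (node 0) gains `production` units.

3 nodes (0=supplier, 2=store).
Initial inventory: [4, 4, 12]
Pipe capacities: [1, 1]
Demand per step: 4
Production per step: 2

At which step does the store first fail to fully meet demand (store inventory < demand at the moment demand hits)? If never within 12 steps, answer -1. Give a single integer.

Step 1: demand=4,sold=4 ship[1->2]=1 ship[0->1]=1 prod=2 -> [5 4 9]
Step 2: demand=4,sold=4 ship[1->2]=1 ship[0->1]=1 prod=2 -> [6 4 6]
Step 3: demand=4,sold=4 ship[1->2]=1 ship[0->1]=1 prod=2 -> [7 4 3]
Step 4: demand=4,sold=3 ship[1->2]=1 ship[0->1]=1 prod=2 -> [8 4 1]
Step 5: demand=4,sold=1 ship[1->2]=1 ship[0->1]=1 prod=2 -> [9 4 1]
Step 6: demand=4,sold=1 ship[1->2]=1 ship[0->1]=1 prod=2 -> [10 4 1]
Step 7: demand=4,sold=1 ship[1->2]=1 ship[0->1]=1 prod=2 -> [11 4 1]
Step 8: demand=4,sold=1 ship[1->2]=1 ship[0->1]=1 prod=2 -> [12 4 1]
Step 9: demand=4,sold=1 ship[1->2]=1 ship[0->1]=1 prod=2 -> [13 4 1]
Step 10: demand=4,sold=1 ship[1->2]=1 ship[0->1]=1 prod=2 -> [14 4 1]
Step 11: demand=4,sold=1 ship[1->2]=1 ship[0->1]=1 prod=2 -> [15 4 1]
Step 12: demand=4,sold=1 ship[1->2]=1 ship[0->1]=1 prod=2 -> [16 4 1]
First stockout at step 4

4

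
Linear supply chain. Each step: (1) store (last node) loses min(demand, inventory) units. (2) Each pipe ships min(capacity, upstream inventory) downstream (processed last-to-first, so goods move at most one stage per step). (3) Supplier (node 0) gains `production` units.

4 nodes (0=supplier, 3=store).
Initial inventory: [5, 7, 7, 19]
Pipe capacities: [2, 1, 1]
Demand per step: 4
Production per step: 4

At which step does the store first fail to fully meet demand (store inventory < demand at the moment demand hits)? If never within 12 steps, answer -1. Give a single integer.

Step 1: demand=4,sold=4 ship[2->3]=1 ship[1->2]=1 ship[0->1]=2 prod=4 -> [7 8 7 16]
Step 2: demand=4,sold=4 ship[2->3]=1 ship[1->2]=1 ship[0->1]=2 prod=4 -> [9 9 7 13]
Step 3: demand=4,sold=4 ship[2->3]=1 ship[1->2]=1 ship[0->1]=2 prod=4 -> [11 10 7 10]
Step 4: demand=4,sold=4 ship[2->3]=1 ship[1->2]=1 ship[0->1]=2 prod=4 -> [13 11 7 7]
Step 5: demand=4,sold=4 ship[2->3]=1 ship[1->2]=1 ship[0->1]=2 prod=4 -> [15 12 7 4]
Step 6: demand=4,sold=4 ship[2->3]=1 ship[1->2]=1 ship[0->1]=2 prod=4 -> [17 13 7 1]
Step 7: demand=4,sold=1 ship[2->3]=1 ship[1->2]=1 ship[0->1]=2 prod=4 -> [19 14 7 1]
Step 8: demand=4,sold=1 ship[2->3]=1 ship[1->2]=1 ship[0->1]=2 prod=4 -> [21 15 7 1]
Step 9: demand=4,sold=1 ship[2->3]=1 ship[1->2]=1 ship[0->1]=2 prod=4 -> [23 16 7 1]
Step 10: demand=4,sold=1 ship[2->3]=1 ship[1->2]=1 ship[0->1]=2 prod=4 -> [25 17 7 1]
Step 11: demand=4,sold=1 ship[2->3]=1 ship[1->2]=1 ship[0->1]=2 prod=4 -> [27 18 7 1]
Step 12: demand=4,sold=1 ship[2->3]=1 ship[1->2]=1 ship[0->1]=2 prod=4 -> [29 19 7 1]
First stockout at step 7

7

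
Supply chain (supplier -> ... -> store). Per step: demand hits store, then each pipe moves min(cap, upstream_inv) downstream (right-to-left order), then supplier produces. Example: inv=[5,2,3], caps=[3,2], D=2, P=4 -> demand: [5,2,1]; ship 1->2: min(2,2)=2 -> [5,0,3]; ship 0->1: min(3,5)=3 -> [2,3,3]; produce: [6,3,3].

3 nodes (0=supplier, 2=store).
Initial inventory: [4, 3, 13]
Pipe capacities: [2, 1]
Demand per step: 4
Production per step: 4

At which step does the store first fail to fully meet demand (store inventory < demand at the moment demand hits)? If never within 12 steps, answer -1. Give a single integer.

Step 1: demand=4,sold=4 ship[1->2]=1 ship[0->1]=2 prod=4 -> [6 4 10]
Step 2: demand=4,sold=4 ship[1->2]=1 ship[0->1]=2 prod=4 -> [8 5 7]
Step 3: demand=4,sold=4 ship[1->2]=1 ship[0->1]=2 prod=4 -> [10 6 4]
Step 4: demand=4,sold=4 ship[1->2]=1 ship[0->1]=2 prod=4 -> [12 7 1]
Step 5: demand=4,sold=1 ship[1->2]=1 ship[0->1]=2 prod=4 -> [14 8 1]
Step 6: demand=4,sold=1 ship[1->2]=1 ship[0->1]=2 prod=4 -> [16 9 1]
Step 7: demand=4,sold=1 ship[1->2]=1 ship[0->1]=2 prod=4 -> [18 10 1]
Step 8: demand=4,sold=1 ship[1->2]=1 ship[0->1]=2 prod=4 -> [20 11 1]
Step 9: demand=4,sold=1 ship[1->2]=1 ship[0->1]=2 prod=4 -> [22 12 1]
Step 10: demand=4,sold=1 ship[1->2]=1 ship[0->1]=2 prod=4 -> [24 13 1]
Step 11: demand=4,sold=1 ship[1->2]=1 ship[0->1]=2 prod=4 -> [26 14 1]
Step 12: demand=4,sold=1 ship[1->2]=1 ship[0->1]=2 prod=4 -> [28 15 1]
First stockout at step 5

5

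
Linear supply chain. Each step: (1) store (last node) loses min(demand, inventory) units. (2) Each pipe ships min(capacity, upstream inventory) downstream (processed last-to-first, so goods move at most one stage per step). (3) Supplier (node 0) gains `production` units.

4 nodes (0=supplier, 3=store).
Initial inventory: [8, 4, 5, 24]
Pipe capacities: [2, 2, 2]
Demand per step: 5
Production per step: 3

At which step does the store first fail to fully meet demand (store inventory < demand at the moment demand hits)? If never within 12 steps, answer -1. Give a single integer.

Step 1: demand=5,sold=5 ship[2->3]=2 ship[1->2]=2 ship[0->1]=2 prod=3 -> [9 4 5 21]
Step 2: demand=5,sold=5 ship[2->3]=2 ship[1->2]=2 ship[0->1]=2 prod=3 -> [10 4 5 18]
Step 3: demand=5,sold=5 ship[2->3]=2 ship[1->2]=2 ship[0->1]=2 prod=3 -> [11 4 5 15]
Step 4: demand=5,sold=5 ship[2->3]=2 ship[1->2]=2 ship[0->1]=2 prod=3 -> [12 4 5 12]
Step 5: demand=5,sold=5 ship[2->3]=2 ship[1->2]=2 ship[0->1]=2 prod=3 -> [13 4 5 9]
Step 6: demand=5,sold=5 ship[2->3]=2 ship[1->2]=2 ship[0->1]=2 prod=3 -> [14 4 5 6]
Step 7: demand=5,sold=5 ship[2->3]=2 ship[1->2]=2 ship[0->1]=2 prod=3 -> [15 4 5 3]
Step 8: demand=5,sold=3 ship[2->3]=2 ship[1->2]=2 ship[0->1]=2 prod=3 -> [16 4 5 2]
Step 9: demand=5,sold=2 ship[2->3]=2 ship[1->2]=2 ship[0->1]=2 prod=3 -> [17 4 5 2]
Step 10: demand=5,sold=2 ship[2->3]=2 ship[1->2]=2 ship[0->1]=2 prod=3 -> [18 4 5 2]
Step 11: demand=5,sold=2 ship[2->3]=2 ship[1->2]=2 ship[0->1]=2 prod=3 -> [19 4 5 2]
Step 12: demand=5,sold=2 ship[2->3]=2 ship[1->2]=2 ship[0->1]=2 prod=3 -> [20 4 5 2]
First stockout at step 8

8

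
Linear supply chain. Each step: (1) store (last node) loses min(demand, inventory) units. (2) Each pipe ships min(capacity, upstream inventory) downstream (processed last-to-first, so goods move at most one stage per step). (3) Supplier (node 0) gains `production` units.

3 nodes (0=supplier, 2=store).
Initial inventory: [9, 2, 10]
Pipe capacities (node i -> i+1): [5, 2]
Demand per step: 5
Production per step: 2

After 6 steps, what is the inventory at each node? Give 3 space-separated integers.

Step 1: demand=5,sold=5 ship[1->2]=2 ship[0->1]=5 prod=2 -> inv=[6 5 7]
Step 2: demand=5,sold=5 ship[1->2]=2 ship[0->1]=5 prod=2 -> inv=[3 8 4]
Step 3: demand=5,sold=4 ship[1->2]=2 ship[0->1]=3 prod=2 -> inv=[2 9 2]
Step 4: demand=5,sold=2 ship[1->2]=2 ship[0->1]=2 prod=2 -> inv=[2 9 2]
Step 5: demand=5,sold=2 ship[1->2]=2 ship[0->1]=2 prod=2 -> inv=[2 9 2]
Step 6: demand=5,sold=2 ship[1->2]=2 ship[0->1]=2 prod=2 -> inv=[2 9 2]

2 9 2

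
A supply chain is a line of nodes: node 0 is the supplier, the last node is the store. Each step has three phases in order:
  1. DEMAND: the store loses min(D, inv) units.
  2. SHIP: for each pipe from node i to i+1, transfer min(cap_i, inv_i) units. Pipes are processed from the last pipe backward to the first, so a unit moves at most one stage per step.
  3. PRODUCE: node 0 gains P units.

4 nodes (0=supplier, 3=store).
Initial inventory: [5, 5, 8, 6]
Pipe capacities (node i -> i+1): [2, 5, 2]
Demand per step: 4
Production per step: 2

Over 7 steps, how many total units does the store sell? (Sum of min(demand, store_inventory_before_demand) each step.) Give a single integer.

Answer: 18

Derivation:
Step 1: sold=4 (running total=4) -> [5 2 11 4]
Step 2: sold=4 (running total=8) -> [5 2 11 2]
Step 3: sold=2 (running total=10) -> [5 2 11 2]
Step 4: sold=2 (running total=12) -> [5 2 11 2]
Step 5: sold=2 (running total=14) -> [5 2 11 2]
Step 6: sold=2 (running total=16) -> [5 2 11 2]
Step 7: sold=2 (running total=18) -> [5 2 11 2]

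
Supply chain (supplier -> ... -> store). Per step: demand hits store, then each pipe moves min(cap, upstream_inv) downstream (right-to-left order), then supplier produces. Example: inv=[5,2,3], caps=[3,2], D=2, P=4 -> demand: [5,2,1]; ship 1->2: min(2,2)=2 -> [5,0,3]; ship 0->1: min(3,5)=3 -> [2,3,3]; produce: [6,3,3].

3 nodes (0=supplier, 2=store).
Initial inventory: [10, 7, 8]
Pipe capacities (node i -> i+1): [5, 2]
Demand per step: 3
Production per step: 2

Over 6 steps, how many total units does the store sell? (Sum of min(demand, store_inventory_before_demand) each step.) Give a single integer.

Step 1: sold=3 (running total=3) -> [7 10 7]
Step 2: sold=3 (running total=6) -> [4 13 6]
Step 3: sold=3 (running total=9) -> [2 15 5]
Step 4: sold=3 (running total=12) -> [2 15 4]
Step 5: sold=3 (running total=15) -> [2 15 3]
Step 6: sold=3 (running total=18) -> [2 15 2]

Answer: 18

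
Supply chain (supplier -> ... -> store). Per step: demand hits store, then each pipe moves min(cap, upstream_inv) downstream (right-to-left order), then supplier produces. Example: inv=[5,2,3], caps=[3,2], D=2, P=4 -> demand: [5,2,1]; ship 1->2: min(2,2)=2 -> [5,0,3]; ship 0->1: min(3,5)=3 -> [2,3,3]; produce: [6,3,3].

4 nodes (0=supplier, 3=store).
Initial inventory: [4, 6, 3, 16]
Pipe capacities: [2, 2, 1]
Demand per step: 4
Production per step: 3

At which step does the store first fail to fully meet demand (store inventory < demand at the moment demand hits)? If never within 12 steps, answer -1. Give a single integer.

Step 1: demand=4,sold=4 ship[2->3]=1 ship[1->2]=2 ship[0->1]=2 prod=3 -> [5 6 4 13]
Step 2: demand=4,sold=4 ship[2->3]=1 ship[1->2]=2 ship[0->1]=2 prod=3 -> [6 6 5 10]
Step 3: demand=4,sold=4 ship[2->3]=1 ship[1->2]=2 ship[0->1]=2 prod=3 -> [7 6 6 7]
Step 4: demand=4,sold=4 ship[2->3]=1 ship[1->2]=2 ship[0->1]=2 prod=3 -> [8 6 7 4]
Step 5: demand=4,sold=4 ship[2->3]=1 ship[1->2]=2 ship[0->1]=2 prod=3 -> [9 6 8 1]
Step 6: demand=4,sold=1 ship[2->3]=1 ship[1->2]=2 ship[0->1]=2 prod=3 -> [10 6 9 1]
Step 7: demand=4,sold=1 ship[2->3]=1 ship[1->2]=2 ship[0->1]=2 prod=3 -> [11 6 10 1]
Step 8: demand=4,sold=1 ship[2->3]=1 ship[1->2]=2 ship[0->1]=2 prod=3 -> [12 6 11 1]
Step 9: demand=4,sold=1 ship[2->3]=1 ship[1->2]=2 ship[0->1]=2 prod=3 -> [13 6 12 1]
Step 10: demand=4,sold=1 ship[2->3]=1 ship[1->2]=2 ship[0->1]=2 prod=3 -> [14 6 13 1]
Step 11: demand=4,sold=1 ship[2->3]=1 ship[1->2]=2 ship[0->1]=2 prod=3 -> [15 6 14 1]
Step 12: demand=4,sold=1 ship[2->3]=1 ship[1->2]=2 ship[0->1]=2 prod=3 -> [16 6 15 1]
First stockout at step 6

6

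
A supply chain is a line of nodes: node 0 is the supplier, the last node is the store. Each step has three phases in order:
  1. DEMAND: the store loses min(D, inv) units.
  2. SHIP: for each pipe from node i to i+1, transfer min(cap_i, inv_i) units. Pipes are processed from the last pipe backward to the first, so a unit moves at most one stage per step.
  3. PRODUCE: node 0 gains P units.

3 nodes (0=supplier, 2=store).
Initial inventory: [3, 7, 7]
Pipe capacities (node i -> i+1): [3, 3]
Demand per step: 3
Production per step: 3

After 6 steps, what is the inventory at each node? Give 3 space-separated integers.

Step 1: demand=3,sold=3 ship[1->2]=3 ship[0->1]=3 prod=3 -> inv=[3 7 7]
Step 2: demand=3,sold=3 ship[1->2]=3 ship[0->1]=3 prod=3 -> inv=[3 7 7]
Step 3: demand=3,sold=3 ship[1->2]=3 ship[0->1]=3 prod=3 -> inv=[3 7 7]
Step 4: demand=3,sold=3 ship[1->2]=3 ship[0->1]=3 prod=3 -> inv=[3 7 7]
Step 5: demand=3,sold=3 ship[1->2]=3 ship[0->1]=3 prod=3 -> inv=[3 7 7]
Step 6: demand=3,sold=3 ship[1->2]=3 ship[0->1]=3 prod=3 -> inv=[3 7 7]

3 7 7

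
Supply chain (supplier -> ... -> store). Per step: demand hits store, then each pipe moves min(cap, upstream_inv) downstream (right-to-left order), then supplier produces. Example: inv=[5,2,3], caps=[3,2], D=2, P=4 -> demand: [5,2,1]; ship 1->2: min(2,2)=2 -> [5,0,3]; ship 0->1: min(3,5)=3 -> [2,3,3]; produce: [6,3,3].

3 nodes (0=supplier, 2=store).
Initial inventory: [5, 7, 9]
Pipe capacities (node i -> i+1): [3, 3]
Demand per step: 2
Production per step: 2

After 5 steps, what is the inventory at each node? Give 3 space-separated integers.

Step 1: demand=2,sold=2 ship[1->2]=3 ship[0->1]=3 prod=2 -> inv=[4 7 10]
Step 2: demand=2,sold=2 ship[1->2]=3 ship[0->1]=3 prod=2 -> inv=[3 7 11]
Step 3: demand=2,sold=2 ship[1->2]=3 ship[0->1]=3 prod=2 -> inv=[2 7 12]
Step 4: demand=2,sold=2 ship[1->2]=3 ship[0->1]=2 prod=2 -> inv=[2 6 13]
Step 5: demand=2,sold=2 ship[1->2]=3 ship[0->1]=2 prod=2 -> inv=[2 5 14]

2 5 14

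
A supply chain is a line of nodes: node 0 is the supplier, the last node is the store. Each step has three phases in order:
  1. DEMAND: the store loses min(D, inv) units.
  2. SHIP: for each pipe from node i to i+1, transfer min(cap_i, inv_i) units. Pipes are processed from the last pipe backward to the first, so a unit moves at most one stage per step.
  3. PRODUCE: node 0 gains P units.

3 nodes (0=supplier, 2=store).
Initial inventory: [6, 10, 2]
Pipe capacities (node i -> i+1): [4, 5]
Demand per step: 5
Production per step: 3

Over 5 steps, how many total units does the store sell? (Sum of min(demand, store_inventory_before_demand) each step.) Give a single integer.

Answer: 22

Derivation:
Step 1: sold=2 (running total=2) -> [5 9 5]
Step 2: sold=5 (running total=7) -> [4 8 5]
Step 3: sold=5 (running total=12) -> [3 7 5]
Step 4: sold=5 (running total=17) -> [3 5 5]
Step 5: sold=5 (running total=22) -> [3 3 5]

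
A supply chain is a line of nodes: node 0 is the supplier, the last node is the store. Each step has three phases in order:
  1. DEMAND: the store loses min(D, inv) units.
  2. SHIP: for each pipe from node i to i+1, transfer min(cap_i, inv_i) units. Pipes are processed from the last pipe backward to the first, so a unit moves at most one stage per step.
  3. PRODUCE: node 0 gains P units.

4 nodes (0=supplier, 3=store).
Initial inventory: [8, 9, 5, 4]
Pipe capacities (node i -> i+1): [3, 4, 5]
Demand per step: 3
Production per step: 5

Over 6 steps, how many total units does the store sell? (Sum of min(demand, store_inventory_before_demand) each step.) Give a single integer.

Answer: 18

Derivation:
Step 1: sold=3 (running total=3) -> [10 8 4 6]
Step 2: sold=3 (running total=6) -> [12 7 4 7]
Step 3: sold=3 (running total=9) -> [14 6 4 8]
Step 4: sold=3 (running total=12) -> [16 5 4 9]
Step 5: sold=3 (running total=15) -> [18 4 4 10]
Step 6: sold=3 (running total=18) -> [20 3 4 11]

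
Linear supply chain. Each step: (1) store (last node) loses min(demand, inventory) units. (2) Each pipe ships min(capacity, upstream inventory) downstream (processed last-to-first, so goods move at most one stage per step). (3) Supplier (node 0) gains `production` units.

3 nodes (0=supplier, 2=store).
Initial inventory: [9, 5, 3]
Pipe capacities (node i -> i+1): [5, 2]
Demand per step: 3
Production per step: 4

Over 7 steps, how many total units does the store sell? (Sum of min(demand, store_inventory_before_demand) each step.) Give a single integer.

Step 1: sold=3 (running total=3) -> [8 8 2]
Step 2: sold=2 (running total=5) -> [7 11 2]
Step 3: sold=2 (running total=7) -> [6 14 2]
Step 4: sold=2 (running total=9) -> [5 17 2]
Step 5: sold=2 (running total=11) -> [4 20 2]
Step 6: sold=2 (running total=13) -> [4 22 2]
Step 7: sold=2 (running total=15) -> [4 24 2]

Answer: 15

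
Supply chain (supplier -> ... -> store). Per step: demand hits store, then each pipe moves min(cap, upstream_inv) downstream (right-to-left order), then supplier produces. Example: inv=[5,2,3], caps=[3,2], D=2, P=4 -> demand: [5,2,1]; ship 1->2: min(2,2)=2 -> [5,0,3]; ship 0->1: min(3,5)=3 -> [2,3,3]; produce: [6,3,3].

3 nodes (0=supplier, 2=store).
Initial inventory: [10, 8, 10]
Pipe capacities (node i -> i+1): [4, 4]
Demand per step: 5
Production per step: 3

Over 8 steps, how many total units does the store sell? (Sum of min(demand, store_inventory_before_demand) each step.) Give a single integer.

Answer: 38

Derivation:
Step 1: sold=5 (running total=5) -> [9 8 9]
Step 2: sold=5 (running total=10) -> [8 8 8]
Step 3: sold=5 (running total=15) -> [7 8 7]
Step 4: sold=5 (running total=20) -> [6 8 6]
Step 5: sold=5 (running total=25) -> [5 8 5]
Step 6: sold=5 (running total=30) -> [4 8 4]
Step 7: sold=4 (running total=34) -> [3 8 4]
Step 8: sold=4 (running total=38) -> [3 7 4]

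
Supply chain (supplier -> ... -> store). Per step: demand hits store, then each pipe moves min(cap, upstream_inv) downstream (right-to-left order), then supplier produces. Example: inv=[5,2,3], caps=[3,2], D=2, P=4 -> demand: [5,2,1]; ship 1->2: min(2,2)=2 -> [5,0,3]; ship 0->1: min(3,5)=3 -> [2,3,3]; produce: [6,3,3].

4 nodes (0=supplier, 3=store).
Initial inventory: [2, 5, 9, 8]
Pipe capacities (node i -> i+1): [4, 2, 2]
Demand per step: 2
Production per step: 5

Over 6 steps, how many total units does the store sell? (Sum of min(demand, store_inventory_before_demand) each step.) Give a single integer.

Step 1: sold=2 (running total=2) -> [5 5 9 8]
Step 2: sold=2 (running total=4) -> [6 7 9 8]
Step 3: sold=2 (running total=6) -> [7 9 9 8]
Step 4: sold=2 (running total=8) -> [8 11 9 8]
Step 5: sold=2 (running total=10) -> [9 13 9 8]
Step 6: sold=2 (running total=12) -> [10 15 9 8]

Answer: 12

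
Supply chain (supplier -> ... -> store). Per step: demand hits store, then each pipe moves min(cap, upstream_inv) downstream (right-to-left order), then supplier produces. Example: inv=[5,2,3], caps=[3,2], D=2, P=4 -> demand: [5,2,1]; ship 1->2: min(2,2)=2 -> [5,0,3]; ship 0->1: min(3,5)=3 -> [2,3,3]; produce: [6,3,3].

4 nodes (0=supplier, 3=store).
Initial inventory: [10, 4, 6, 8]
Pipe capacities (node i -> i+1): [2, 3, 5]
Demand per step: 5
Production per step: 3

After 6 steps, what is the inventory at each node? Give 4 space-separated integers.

Step 1: demand=5,sold=5 ship[2->3]=5 ship[1->2]=3 ship[0->1]=2 prod=3 -> inv=[11 3 4 8]
Step 2: demand=5,sold=5 ship[2->3]=4 ship[1->2]=3 ship[0->1]=2 prod=3 -> inv=[12 2 3 7]
Step 3: demand=5,sold=5 ship[2->3]=3 ship[1->2]=2 ship[0->1]=2 prod=3 -> inv=[13 2 2 5]
Step 4: demand=5,sold=5 ship[2->3]=2 ship[1->2]=2 ship[0->1]=2 prod=3 -> inv=[14 2 2 2]
Step 5: demand=5,sold=2 ship[2->3]=2 ship[1->2]=2 ship[0->1]=2 prod=3 -> inv=[15 2 2 2]
Step 6: demand=5,sold=2 ship[2->3]=2 ship[1->2]=2 ship[0->1]=2 prod=3 -> inv=[16 2 2 2]

16 2 2 2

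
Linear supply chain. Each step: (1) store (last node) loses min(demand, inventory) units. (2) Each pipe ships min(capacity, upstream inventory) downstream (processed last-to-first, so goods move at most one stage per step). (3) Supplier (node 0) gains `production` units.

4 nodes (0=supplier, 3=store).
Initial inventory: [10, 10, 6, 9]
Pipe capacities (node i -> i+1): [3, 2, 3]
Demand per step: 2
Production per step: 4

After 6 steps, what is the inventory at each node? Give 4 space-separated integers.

Step 1: demand=2,sold=2 ship[2->3]=3 ship[1->2]=2 ship[0->1]=3 prod=4 -> inv=[11 11 5 10]
Step 2: demand=2,sold=2 ship[2->3]=3 ship[1->2]=2 ship[0->1]=3 prod=4 -> inv=[12 12 4 11]
Step 3: demand=2,sold=2 ship[2->3]=3 ship[1->2]=2 ship[0->1]=3 prod=4 -> inv=[13 13 3 12]
Step 4: demand=2,sold=2 ship[2->3]=3 ship[1->2]=2 ship[0->1]=3 prod=4 -> inv=[14 14 2 13]
Step 5: demand=2,sold=2 ship[2->3]=2 ship[1->2]=2 ship[0->1]=3 prod=4 -> inv=[15 15 2 13]
Step 6: demand=2,sold=2 ship[2->3]=2 ship[1->2]=2 ship[0->1]=3 prod=4 -> inv=[16 16 2 13]

16 16 2 13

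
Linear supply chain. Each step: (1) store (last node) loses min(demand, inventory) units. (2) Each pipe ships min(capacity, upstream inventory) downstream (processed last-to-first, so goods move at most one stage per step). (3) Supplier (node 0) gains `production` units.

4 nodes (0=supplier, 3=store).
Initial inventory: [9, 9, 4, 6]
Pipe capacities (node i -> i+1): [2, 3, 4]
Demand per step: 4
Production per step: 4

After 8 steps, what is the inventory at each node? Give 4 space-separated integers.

Step 1: demand=4,sold=4 ship[2->3]=4 ship[1->2]=3 ship[0->1]=2 prod=4 -> inv=[11 8 3 6]
Step 2: demand=4,sold=4 ship[2->3]=3 ship[1->2]=3 ship[0->1]=2 prod=4 -> inv=[13 7 3 5]
Step 3: demand=4,sold=4 ship[2->3]=3 ship[1->2]=3 ship[0->1]=2 prod=4 -> inv=[15 6 3 4]
Step 4: demand=4,sold=4 ship[2->3]=3 ship[1->2]=3 ship[0->1]=2 prod=4 -> inv=[17 5 3 3]
Step 5: demand=4,sold=3 ship[2->3]=3 ship[1->2]=3 ship[0->1]=2 prod=4 -> inv=[19 4 3 3]
Step 6: demand=4,sold=3 ship[2->3]=3 ship[1->2]=3 ship[0->1]=2 prod=4 -> inv=[21 3 3 3]
Step 7: demand=4,sold=3 ship[2->3]=3 ship[1->2]=3 ship[0->1]=2 prod=4 -> inv=[23 2 3 3]
Step 8: demand=4,sold=3 ship[2->3]=3 ship[1->2]=2 ship[0->1]=2 prod=4 -> inv=[25 2 2 3]

25 2 2 3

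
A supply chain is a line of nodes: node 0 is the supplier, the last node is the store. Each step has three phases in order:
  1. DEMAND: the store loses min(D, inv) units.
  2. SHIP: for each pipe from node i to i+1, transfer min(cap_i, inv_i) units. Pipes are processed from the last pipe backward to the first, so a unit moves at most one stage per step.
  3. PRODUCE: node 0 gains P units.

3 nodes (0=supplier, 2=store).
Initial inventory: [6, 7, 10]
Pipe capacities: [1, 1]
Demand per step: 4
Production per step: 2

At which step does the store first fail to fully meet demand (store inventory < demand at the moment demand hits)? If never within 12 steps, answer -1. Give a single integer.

Step 1: demand=4,sold=4 ship[1->2]=1 ship[0->1]=1 prod=2 -> [7 7 7]
Step 2: demand=4,sold=4 ship[1->2]=1 ship[0->1]=1 prod=2 -> [8 7 4]
Step 3: demand=4,sold=4 ship[1->2]=1 ship[0->1]=1 prod=2 -> [9 7 1]
Step 4: demand=4,sold=1 ship[1->2]=1 ship[0->1]=1 prod=2 -> [10 7 1]
Step 5: demand=4,sold=1 ship[1->2]=1 ship[0->1]=1 prod=2 -> [11 7 1]
Step 6: demand=4,sold=1 ship[1->2]=1 ship[0->1]=1 prod=2 -> [12 7 1]
Step 7: demand=4,sold=1 ship[1->2]=1 ship[0->1]=1 prod=2 -> [13 7 1]
Step 8: demand=4,sold=1 ship[1->2]=1 ship[0->1]=1 prod=2 -> [14 7 1]
Step 9: demand=4,sold=1 ship[1->2]=1 ship[0->1]=1 prod=2 -> [15 7 1]
Step 10: demand=4,sold=1 ship[1->2]=1 ship[0->1]=1 prod=2 -> [16 7 1]
Step 11: demand=4,sold=1 ship[1->2]=1 ship[0->1]=1 prod=2 -> [17 7 1]
Step 12: demand=4,sold=1 ship[1->2]=1 ship[0->1]=1 prod=2 -> [18 7 1]
First stockout at step 4

4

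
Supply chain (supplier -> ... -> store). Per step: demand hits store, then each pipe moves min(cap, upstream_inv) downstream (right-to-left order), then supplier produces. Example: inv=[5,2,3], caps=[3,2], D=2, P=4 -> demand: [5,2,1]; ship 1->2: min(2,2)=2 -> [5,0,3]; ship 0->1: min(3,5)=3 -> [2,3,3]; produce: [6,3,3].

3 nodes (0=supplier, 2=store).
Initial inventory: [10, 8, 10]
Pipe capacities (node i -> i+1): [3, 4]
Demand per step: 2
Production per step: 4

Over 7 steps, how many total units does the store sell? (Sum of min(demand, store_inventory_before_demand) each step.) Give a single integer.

Answer: 14

Derivation:
Step 1: sold=2 (running total=2) -> [11 7 12]
Step 2: sold=2 (running total=4) -> [12 6 14]
Step 3: sold=2 (running total=6) -> [13 5 16]
Step 4: sold=2 (running total=8) -> [14 4 18]
Step 5: sold=2 (running total=10) -> [15 3 20]
Step 6: sold=2 (running total=12) -> [16 3 21]
Step 7: sold=2 (running total=14) -> [17 3 22]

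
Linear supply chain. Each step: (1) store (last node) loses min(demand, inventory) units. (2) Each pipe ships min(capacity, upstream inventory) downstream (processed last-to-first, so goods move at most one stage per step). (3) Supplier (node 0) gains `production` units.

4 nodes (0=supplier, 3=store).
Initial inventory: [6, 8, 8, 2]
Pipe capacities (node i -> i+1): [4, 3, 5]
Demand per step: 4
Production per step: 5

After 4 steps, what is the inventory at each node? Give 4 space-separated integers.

Step 1: demand=4,sold=2 ship[2->3]=5 ship[1->2]=3 ship[0->1]=4 prod=5 -> inv=[7 9 6 5]
Step 2: demand=4,sold=4 ship[2->3]=5 ship[1->2]=3 ship[0->1]=4 prod=5 -> inv=[8 10 4 6]
Step 3: demand=4,sold=4 ship[2->3]=4 ship[1->2]=3 ship[0->1]=4 prod=5 -> inv=[9 11 3 6]
Step 4: demand=4,sold=4 ship[2->3]=3 ship[1->2]=3 ship[0->1]=4 prod=5 -> inv=[10 12 3 5]

10 12 3 5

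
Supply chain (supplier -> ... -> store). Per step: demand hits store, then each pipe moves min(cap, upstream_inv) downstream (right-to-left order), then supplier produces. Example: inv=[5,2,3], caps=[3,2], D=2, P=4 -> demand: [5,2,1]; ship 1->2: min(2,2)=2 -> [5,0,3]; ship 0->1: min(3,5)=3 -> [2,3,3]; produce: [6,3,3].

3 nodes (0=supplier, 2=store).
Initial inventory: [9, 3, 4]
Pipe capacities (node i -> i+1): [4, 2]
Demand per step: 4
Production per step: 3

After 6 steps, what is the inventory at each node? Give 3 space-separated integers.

Step 1: demand=4,sold=4 ship[1->2]=2 ship[0->1]=4 prod=3 -> inv=[8 5 2]
Step 2: demand=4,sold=2 ship[1->2]=2 ship[0->1]=4 prod=3 -> inv=[7 7 2]
Step 3: demand=4,sold=2 ship[1->2]=2 ship[0->1]=4 prod=3 -> inv=[6 9 2]
Step 4: demand=4,sold=2 ship[1->2]=2 ship[0->1]=4 prod=3 -> inv=[5 11 2]
Step 5: demand=4,sold=2 ship[1->2]=2 ship[0->1]=4 prod=3 -> inv=[4 13 2]
Step 6: demand=4,sold=2 ship[1->2]=2 ship[0->1]=4 prod=3 -> inv=[3 15 2]

3 15 2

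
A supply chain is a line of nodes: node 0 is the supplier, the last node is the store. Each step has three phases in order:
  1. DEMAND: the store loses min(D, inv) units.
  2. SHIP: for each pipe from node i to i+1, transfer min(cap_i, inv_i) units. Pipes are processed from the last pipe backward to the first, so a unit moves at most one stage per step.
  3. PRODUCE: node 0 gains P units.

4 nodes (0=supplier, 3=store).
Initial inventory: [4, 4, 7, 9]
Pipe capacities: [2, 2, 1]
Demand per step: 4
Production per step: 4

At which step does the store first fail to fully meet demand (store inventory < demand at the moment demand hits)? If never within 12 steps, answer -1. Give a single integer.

Step 1: demand=4,sold=4 ship[2->3]=1 ship[1->2]=2 ship[0->1]=2 prod=4 -> [6 4 8 6]
Step 2: demand=4,sold=4 ship[2->3]=1 ship[1->2]=2 ship[0->1]=2 prod=4 -> [8 4 9 3]
Step 3: demand=4,sold=3 ship[2->3]=1 ship[1->2]=2 ship[0->1]=2 prod=4 -> [10 4 10 1]
Step 4: demand=4,sold=1 ship[2->3]=1 ship[1->2]=2 ship[0->1]=2 prod=4 -> [12 4 11 1]
Step 5: demand=4,sold=1 ship[2->3]=1 ship[1->2]=2 ship[0->1]=2 prod=4 -> [14 4 12 1]
Step 6: demand=4,sold=1 ship[2->3]=1 ship[1->2]=2 ship[0->1]=2 prod=4 -> [16 4 13 1]
Step 7: demand=4,sold=1 ship[2->3]=1 ship[1->2]=2 ship[0->1]=2 prod=4 -> [18 4 14 1]
Step 8: demand=4,sold=1 ship[2->3]=1 ship[1->2]=2 ship[0->1]=2 prod=4 -> [20 4 15 1]
Step 9: demand=4,sold=1 ship[2->3]=1 ship[1->2]=2 ship[0->1]=2 prod=4 -> [22 4 16 1]
Step 10: demand=4,sold=1 ship[2->3]=1 ship[1->2]=2 ship[0->1]=2 prod=4 -> [24 4 17 1]
Step 11: demand=4,sold=1 ship[2->3]=1 ship[1->2]=2 ship[0->1]=2 prod=4 -> [26 4 18 1]
Step 12: demand=4,sold=1 ship[2->3]=1 ship[1->2]=2 ship[0->1]=2 prod=4 -> [28 4 19 1]
First stockout at step 3

3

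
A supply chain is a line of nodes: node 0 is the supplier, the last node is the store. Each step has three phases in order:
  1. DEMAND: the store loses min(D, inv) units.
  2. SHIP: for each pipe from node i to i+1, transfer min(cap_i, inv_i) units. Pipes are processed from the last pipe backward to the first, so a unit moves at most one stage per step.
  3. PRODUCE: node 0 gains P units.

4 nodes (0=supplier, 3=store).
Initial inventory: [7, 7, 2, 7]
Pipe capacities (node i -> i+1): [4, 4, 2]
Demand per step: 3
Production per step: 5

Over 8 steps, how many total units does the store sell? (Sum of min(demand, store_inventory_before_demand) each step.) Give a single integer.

Answer: 21

Derivation:
Step 1: sold=3 (running total=3) -> [8 7 4 6]
Step 2: sold=3 (running total=6) -> [9 7 6 5]
Step 3: sold=3 (running total=9) -> [10 7 8 4]
Step 4: sold=3 (running total=12) -> [11 7 10 3]
Step 5: sold=3 (running total=15) -> [12 7 12 2]
Step 6: sold=2 (running total=17) -> [13 7 14 2]
Step 7: sold=2 (running total=19) -> [14 7 16 2]
Step 8: sold=2 (running total=21) -> [15 7 18 2]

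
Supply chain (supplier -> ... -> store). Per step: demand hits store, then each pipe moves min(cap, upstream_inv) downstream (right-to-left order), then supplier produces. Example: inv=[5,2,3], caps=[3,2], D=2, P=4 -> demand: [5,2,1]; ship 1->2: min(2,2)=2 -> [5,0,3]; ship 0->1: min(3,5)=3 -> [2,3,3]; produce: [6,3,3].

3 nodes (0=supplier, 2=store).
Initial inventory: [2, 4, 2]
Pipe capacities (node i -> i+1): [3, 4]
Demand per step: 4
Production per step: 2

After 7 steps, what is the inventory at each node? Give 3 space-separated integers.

Step 1: demand=4,sold=2 ship[1->2]=4 ship[0->1]=2 prod=2 -> inv=[2 2 4]
Step 2: demand=4,sold=4 ship[1->2]=2 ship[0->1]=2 prod=2 -> inv=[2 2 2]
Step 3: demand=4,sold=2 ship[1->2]=2 ship[0->1]=2 prod=2 -> inv=[2 2 2]
Step 4: demand=4,sold=2 ship[1->2]=2 ship[0->1]=2 prod=2 -> inv=[2 2 2]
Step 5: demand=4,sold=2 ship[1->2]=2 ship[0->1]=2 prod=2 -> inv=[2 2 2]
Step 6: demand=4,sold=2 ship[1->2]=2 ship[0->1]=2 prod=2 -> inv=[2 2 2]
Step 7: demand=4,sold=2 ship[1->2]=2 ship[0->1]=2 prod=2 -> inv=[2 2 2]

2 2 2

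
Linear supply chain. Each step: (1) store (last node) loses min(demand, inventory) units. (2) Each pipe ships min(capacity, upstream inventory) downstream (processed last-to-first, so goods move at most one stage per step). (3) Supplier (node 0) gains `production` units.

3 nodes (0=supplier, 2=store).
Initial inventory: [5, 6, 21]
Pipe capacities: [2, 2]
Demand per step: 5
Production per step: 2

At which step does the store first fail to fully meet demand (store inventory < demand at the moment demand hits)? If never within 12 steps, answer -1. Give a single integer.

Step 1: demand=5,sold=5 ship[1->2]=2 ship[0->1]=2 prod=2 -> [5 6 18]
Step 2: demand=5,sold=5 ship[1->2]=2 ship[0->1]=2 prod=2 -> [5 6 15]
Step 3: demand=5,sold=5 ship[1->2]=2 ship[0->1]=2 prod=2 -> [5 6 12]
Step 4: demand=5,sold=5 ship[1->2]=2 ship[0->1]=2 prod=2 -> [5 6 9]
Step 5: demand=5,sold=5 ship[1->2]=2 ship[0->1]=2 prod=2 -> [5 6 6]
Step 6: demand=5,sold=5 ship[1->2]=2 ship[0->1]=2 prod=2 -> [5 6 3]
Step 7: demand=5,sold=3 ship[1->2]=2 ship[0->1]=2 prod=2 -> [5 6 2]
Step 8: demand=5,sold=2 ship[1->2]=2 ship[0->1]=2 prod=2 -> [5 6 2]
Step 9: demand=5,sold=2 ship[1->2]=2 ship[0->1]=2 prod=2 -> [5 6 2]
Step 10: demand=5,sold=2 ship[1->2]=2 ship[0->1]=2 prod=2 -> [5 6 2]
Step 11: demand=5,sold=2 ship[1->2]=2 ship[0->1]=2 prod=2 -> [5 6 2]
Step 12: demand=5,sold=2 ship[1->2]=2 ship[0->1]=2 prod=2 -> [5 6 2]
First stockout at step 7

7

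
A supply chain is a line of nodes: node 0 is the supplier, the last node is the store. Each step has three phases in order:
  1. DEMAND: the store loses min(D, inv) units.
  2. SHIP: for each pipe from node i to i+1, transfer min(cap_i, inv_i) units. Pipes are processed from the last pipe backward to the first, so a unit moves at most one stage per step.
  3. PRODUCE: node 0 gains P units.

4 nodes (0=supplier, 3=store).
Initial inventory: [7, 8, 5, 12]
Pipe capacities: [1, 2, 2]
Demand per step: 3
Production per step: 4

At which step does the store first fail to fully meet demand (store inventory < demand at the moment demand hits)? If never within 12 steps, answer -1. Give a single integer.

Step 1: demand=3,sold=3 ship[2->3]=2 ship[1->2]=2 ship[0->1]=1 prod=4 -> [10 7 5 11]
Step 2: demand=3,sold=3 ship[2->3]=2 ship[1->2]=2 ship[0->1]=1 prod=4 -> [13 6 5 10]
Step 3: demand=3,sold=3 ship[2->3]=2 ship[1->2]=2 ship[0->1]=1 prod=4 -> [16 5 5 9]
Step 4: demand=3,sold=3 ship[2->3]=2 ship[1->2]=2 ship[0->1]=1 prod=4 -> [19 4 5 8]
Step 5: demand=3,sold=3 ship[2->3]=2 ship[1->2]=2 ship[0->1]=1 prod=4 -> [22 3 5 7]
Step 6: demand=3,sold=3 ship[2->3]=2 ship[1->2]=2 ship[0->1]=1 prod=4 -> [25 2 5 6]
Step 7: demand=3,sold=3 ship[2->3]=2 ship[1->2]=2 ship[0->1]=1 prod=4 -> [28 1 5 5]
Step 8: demand=3,sold=3 ship[2->3]=2 ship[1->2]=1 ship[0->1]=1 prod=4 -> [31 1 4 4]
Step 9: demand=3,sold=3 ship[2->3]=2 ship[1->2]=1 ship[0->1]=1 prod=4 -> [34 1 3 3]
Step 10: demand=3,sold=3 ship[2->3]=2 ship[1->2]=1 ship[0->1]=1 prod=4 -> [37 1 2 2]
Step 11: demand=3,sold=2 ship[2->3]=2 ship[1->2]=1 ship[0->1]=1 prod=4 -> [40 1 1 2]
Step 12: demand=3,sold=2 ship[2->3]=1 ship[1->2]=1 ship[0->1]=1 prod=4 -> [43 1 1 1]
First stockout at step 11

11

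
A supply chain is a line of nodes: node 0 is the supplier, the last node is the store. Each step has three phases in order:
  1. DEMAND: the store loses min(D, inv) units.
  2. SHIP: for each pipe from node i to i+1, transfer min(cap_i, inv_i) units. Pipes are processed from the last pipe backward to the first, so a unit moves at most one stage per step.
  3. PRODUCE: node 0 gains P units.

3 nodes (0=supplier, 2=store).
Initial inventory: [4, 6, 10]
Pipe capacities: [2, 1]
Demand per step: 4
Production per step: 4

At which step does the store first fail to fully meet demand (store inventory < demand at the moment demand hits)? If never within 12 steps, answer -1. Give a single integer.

Step 1: demand=4,sold=4 ship[1->2]=1 ship[0->1]=2 prod=4 -> [6 7 7]
Step 2: demand=4,sold=4 ship[1->2]=1 ship[0->1]=2 prod=4 -> [8 8 4]
Step 3: demand=4,sold=4 ship[1->2]=1 ship[0->1]=2 prod=4 -> [10 9 1]
Step 4: demand=4,sold=1 ship[1->2]=1 ship[0->1]=2 prod=4 -> [12 10 1]
Step 5: demand=4,sold=1 ship[1->2]=1 ship[0->1]=2 prod=4 -> [14 11 1]
Step 6: demand=4,sold=1 ship[1->2]=1 ship[0->1]=2 prod=4 -> [16 12 1]
Step 7: demand=4,sold=1 ship[1->2]=1 ship[0->1]=2 prod=4 -> [18 13 1]
Step 8: demand=4,sold=1 ship[1->2]=1 ship[0->1]=2 prod=4 -> [20 14 1]
Step 9: demand=4,sold=1 ship[1->2]=1 ship[0->1]=2 prod=4 -> [22 15 1]
Step 10: demand=4,sold=1 ship[1->2]=1 ship[0->1]=2 prod=4 -> [24 16 1]
Step 11: demand=4,sold=1 ship[1->2]=1 ship[0->1]=2 prod=4 -> [26 17 1]
Step 12: demand=4,sold=1 ship[1->2]=1 ship[0->1]=2 prod=4 -> [28 18 1]
First stockout at step 4

4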